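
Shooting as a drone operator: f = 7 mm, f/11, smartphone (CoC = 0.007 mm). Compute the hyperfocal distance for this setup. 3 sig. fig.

Hyperfocal distance H = f²/(N·c) + f = 7²/(11 × 0.007) + 7 = 49/0.077 + 7 ≈ 643.4 mm ≈ 0.643 m.

0.643 m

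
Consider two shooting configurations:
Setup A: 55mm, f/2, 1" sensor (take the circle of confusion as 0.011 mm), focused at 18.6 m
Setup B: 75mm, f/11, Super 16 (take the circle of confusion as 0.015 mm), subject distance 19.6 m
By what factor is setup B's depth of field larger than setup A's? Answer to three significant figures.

6.54

Setup A: H = 55²/(2×0.011) + 55 ≈ 137555.0 mm; DoF = Df − Dn = 21499.7 − 16389.5 ≈ 5110.2 mm.
Setup B: H = 75²/(11×0.015) + 75 ≈ 34165.9 mm; DoF = Df − Dn = 45873 − 12462 ≈ 33411 mm.
Ratio = 33411 / 5110.2 ≈ 6.54.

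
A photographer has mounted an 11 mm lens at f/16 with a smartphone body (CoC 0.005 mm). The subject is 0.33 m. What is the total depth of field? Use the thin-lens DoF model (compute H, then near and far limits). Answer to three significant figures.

Hyperfocal distance H = f²/(N·c) + f = 11²/(16 × 0.005) + 11 = 121/0.08 + 11 ≈ 1523.5 mm ≈ 1.524 m.
Near limit Dn = s·(H − f)/(H + s − 2f) = 330 × (1523.5 − 11) / (1523.5 + 330 − 2 × 11) = 330 × 1512.5 / 1831.5 ≈ 272.52 mm.
Far limit Df = s·(H − f)/(H − s) = 330 × (1523.5 − 11) / (1523.5 − 330) = 330 × 1512.5 / 1193.5 ≈ 418.20 mm.
Depth of field = Df − Dn = 418.20 − 272.52 ≈ 145.68 mm.

146 mm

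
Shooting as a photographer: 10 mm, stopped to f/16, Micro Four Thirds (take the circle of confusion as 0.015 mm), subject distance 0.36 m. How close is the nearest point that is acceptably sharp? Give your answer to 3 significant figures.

196 mm

Hyperfocal distance H = f²/(N·c) + f = 10²/(16 × 0.015) + 10 = 100/0.24 + 10 ≈ 426.7 mm ≈ 0.427 m.
Near limit Dn = s·(H − f)/(H + s − 2f) = 360 × (426.7 − 10) / (426.7 + 360 − 2 × 10) = 360 × 416.7 / 766.7 ≈ 195.65 mm.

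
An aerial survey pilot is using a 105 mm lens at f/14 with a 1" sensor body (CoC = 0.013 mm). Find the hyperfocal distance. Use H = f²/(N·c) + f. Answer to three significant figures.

60.7 m

Hyperfocal distance H = f²/(N·c) + f = 105²/(14 × 0.013) + 105 = 11025/0.182 + 105 ≈ 60681.9 mm ≈ 60.7 m.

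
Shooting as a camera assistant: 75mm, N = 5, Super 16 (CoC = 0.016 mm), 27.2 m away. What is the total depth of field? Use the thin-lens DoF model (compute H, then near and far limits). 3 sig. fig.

24.7 m

Hyperfocal distance H = f²/(N·c) + f = 75²/(5 × 0.016) + 75 = 5625/0.08 + 75 ≈ 70387.5 mm ≈ 70.39 m.
Near limit Dn = s·(H − f)/(H + s − 2f) = 27200 × (70387.5 − 75) / (70387.5 + 27200 − 2 × 75) = 27200 × 70312.5 / 97437.5 ≈ 19628 mm.
Far limit Df = s·(H − f)/(H − s) = 27200 × (70387.5 − 75) / (70387.5 − 27200) = 27200 × 70312.5 / 43187.5 ≈ 44284 mm.
Depth of field = Df − Dn = 44284 − 19628 ≈ 24656 mm ≈ 24.7 m.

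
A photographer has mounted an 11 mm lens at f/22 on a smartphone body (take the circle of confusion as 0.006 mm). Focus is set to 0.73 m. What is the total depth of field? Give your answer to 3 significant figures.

2.98 m

Hyperfocal distance H = f²/(N·c) + f = 11²/(22 × 0.006) + 11 = 121/0.132 + 11 ≈ 927.7 mm ≈ 0.928 m.
Near limit Dn = s·(H − f)/(H + s − 2f) = 730 × (927.7 − 11) / (927.7 + 730 − 2 × 11) = 730 × 916.7 / 1635.7 ≈ 409.1 mm.
Far limit Df = s·(H − f)/(H − s) = 730 × (927.7 − 11) / (927.7 − 730) = 730 × 916.7 / 197.7 ≈ 3385.3 mm.
Depth of field = Df − Dn = 3385.3 − 409.1 ≈ 2976.2 mm ≈ 2.98 m.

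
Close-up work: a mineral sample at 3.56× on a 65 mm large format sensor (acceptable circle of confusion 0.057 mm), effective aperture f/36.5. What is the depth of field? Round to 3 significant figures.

At magnification m, DoF ≈ 2·N_eff·c/m² = 2 × 36.5 × 0.057 / 3.56² = 4.161 / 12.67 ≈ 0.328 mm.

0.328 mm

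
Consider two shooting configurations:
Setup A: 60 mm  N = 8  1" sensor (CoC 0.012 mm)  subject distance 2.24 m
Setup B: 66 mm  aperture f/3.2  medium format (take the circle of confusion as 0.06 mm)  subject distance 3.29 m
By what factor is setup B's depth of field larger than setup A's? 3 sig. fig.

Setup A: H = 60²/(8×0.012) + 60 ≈ 37560.0 mm; DoF = Df − Dn = 2378.26 − 2116.94 ≈ 261.32 mm.
Setup B: H = 66²/(3.2×0.06) + 66 ≈ 22753.5 mm; DoF = Df − Dn = 3834.97 − 2880.65 ≈ 954.32 mm.
Ratio = 954.32 / 261.32 ≈ 3.65.

3.65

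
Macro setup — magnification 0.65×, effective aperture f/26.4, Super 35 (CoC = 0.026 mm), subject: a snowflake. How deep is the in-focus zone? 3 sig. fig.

3.25 mm

At magnification m, DoF ≈ 2·N_eff·c/m² = 2 × 26.4 × 0.026 / 0.65² = 1.373 / 0.4225 ≈ 3.25 mm.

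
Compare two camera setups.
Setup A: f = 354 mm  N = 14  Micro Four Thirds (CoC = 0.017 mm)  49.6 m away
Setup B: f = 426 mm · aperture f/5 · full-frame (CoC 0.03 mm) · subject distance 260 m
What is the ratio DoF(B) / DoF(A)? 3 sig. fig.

Setup A: H = 354²/(14×0.017) + 354 ≈ 526891.8 mm; DoF = Df − Dn = 54717.6 − 45357.8 ≈ 9359.8 mm.
Setup B: H = 426²/(5×0.03) + 426 ≈ 1210266.0 mm; DoF = Df − Dn = 331021 − 214071 ≈ 116950 mm.
Ratio = 116950 / 9359.8 ≈ 12.5.

12.5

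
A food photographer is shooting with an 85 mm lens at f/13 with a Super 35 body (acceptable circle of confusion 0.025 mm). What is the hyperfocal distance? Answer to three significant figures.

22.3 m

Hyperfocal distance H = f²/(N·c) + f = 85²/(13 × 0.025) + 85 = 7225/0.325 + 85 ≈ 22315.8 mm ≈ 22.3 m.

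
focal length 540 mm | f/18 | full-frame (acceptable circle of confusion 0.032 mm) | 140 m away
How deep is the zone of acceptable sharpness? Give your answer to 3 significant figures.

83.5 m

Hyperfocal distance H = f²/(N·c) + f = 540²/(18 × 0.032) + 540 = 291600/0.576 + 540 ≈ 506790.0 mm ≈ 506.8 m.
Near limit Dn = s·(H − f)/(H + s − 2f) = 140000 × (506790.0 − 540) / (506790.0 + 140000 − 2 × 540) = 140000 × 506250.0 / 645710.0 ≈ 109763 mm.
Far limit Df = s·(H − f)/(H − s) = 140000 × (506790.0 − 540) / (506790.0 − 140000) = 140000 × 506250.0 / 366790.0 ≈ 193230 mm.
Depth of field = Df − Dn = 193230 − 109763 ≈ 83467 mm ≈ 83.5 m.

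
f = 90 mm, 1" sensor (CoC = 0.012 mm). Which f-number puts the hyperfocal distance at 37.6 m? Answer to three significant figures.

f/18

Rearrange H = f²/(N·c) + f for N: N = f² / ((H − f)·c).
N = 90² / ((37600 − 90) × 0.012) = 8100 / 450.1 ≈ 18.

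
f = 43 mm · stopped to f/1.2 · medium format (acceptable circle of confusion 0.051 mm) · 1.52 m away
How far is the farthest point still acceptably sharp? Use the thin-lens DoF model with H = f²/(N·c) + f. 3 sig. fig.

1.60 m

Hyperfocal distance H = f²/(N·c) + f = 43²/(1.2 × 0.051) + 43 = 1849/0.0612 + 43 ≈ 30255.4 mm ≈ 30.26 m.
Far limit Df = s·(H − f)/(H − s) = 1520 × (30255.4 − 43) / (30255.4 − 1520) = 1520 × 30212.4 / 28735.4 ≈ 1598.1 mm ≈ 1.60 m.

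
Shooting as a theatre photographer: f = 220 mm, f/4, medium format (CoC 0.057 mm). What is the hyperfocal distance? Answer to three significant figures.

213 m

Hyperfocal distance H = f²/(N·c) + f = 220²/(4 × 0.057) + 220 = 48400/0.228 + 220 ≈ 212500.7 mm ≈ 213 m.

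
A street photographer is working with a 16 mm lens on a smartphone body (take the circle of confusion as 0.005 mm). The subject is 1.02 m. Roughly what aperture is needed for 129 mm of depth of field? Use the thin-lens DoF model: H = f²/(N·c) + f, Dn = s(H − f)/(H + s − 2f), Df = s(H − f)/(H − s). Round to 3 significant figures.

f/3.21

Write h = H − f = f²/(N·c). The thin-lens limits are Dn = s·h/(h + (s−f)) and Df = s·h/(h − (s−f)), so DoF = Df − Dn = 2·s·(s−f)·h / (h² − (s−f)²).
That is a quadratic in h: DoF·h² − 2·s·(s−f)·h − DoF·(s−f)² = 0 ⇒ h = (s−f)·(s + √(s² + DoF²)) / DoF = 1004 × (1020 + √(1020² + 129²)) / 129 = 1004 × (1020 + 1028.12) / 129 ≈ 15940 mm.
Then N = f²/(c·h) = 16² / (0.005 × 15940) = 256 / 79.702 ≈ 3.21.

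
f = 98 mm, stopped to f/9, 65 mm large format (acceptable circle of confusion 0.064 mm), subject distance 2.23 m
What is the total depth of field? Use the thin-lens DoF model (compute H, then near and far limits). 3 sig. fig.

Hyperfocal distance H = f²/(N·c) + f = 98²/(9 × 0.064) + 98 = 9604/0.576 + 98 ≈ 16771.6 mm ≈ 16.77 m.
Near limit Dn = s·(H − f)/(H + s − 2f) = 2230 × (16771.6 − 98) / (16771.6 + 2230 − 2 × 98) = 2230 × 16673.6 / 18805.6 ≈ 1977.18 mm.
Far limit Df = s·(H − f)/(H − s) = 2230 × (16771.6 − 98) / (16771.6 − 2230) = 2230 × 16673.6 / 14541.6 ≈ 2556.95 mm.
Depth of field = Df − Dn = 2556.95 − 1977.18 ≈ 579.77 mm ≈ 0.580 m.

0.580 m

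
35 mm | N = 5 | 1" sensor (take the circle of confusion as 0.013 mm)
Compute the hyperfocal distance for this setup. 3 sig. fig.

Hyperfocal distance H = f²/(N·c) + f = 35²/(5 × 0.013) + 35 = 1225/0.065 + 35 ≈ 18881.2 mm ≈ 18.9 m.

18.9 m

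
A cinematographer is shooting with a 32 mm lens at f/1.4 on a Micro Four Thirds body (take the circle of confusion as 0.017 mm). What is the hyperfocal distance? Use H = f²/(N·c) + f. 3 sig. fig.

43.1 m

Hyperfocal distance H = f²/(N·c) + f = 32²/(1.4 × 0.017) + 32 = 1024/0.0238 + 32 ≈ 43057.2 mm ≈ 43.1 m.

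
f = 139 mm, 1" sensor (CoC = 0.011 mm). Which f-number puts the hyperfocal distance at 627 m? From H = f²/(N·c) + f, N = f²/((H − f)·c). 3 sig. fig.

Rearrange H = f²/(N·c) + f for N: N = f² / ((H − f)·c).
N = 139² / ((627000 − 139) × 0.011) = 19321 / 6895 ≈ 2.80.

f/2.80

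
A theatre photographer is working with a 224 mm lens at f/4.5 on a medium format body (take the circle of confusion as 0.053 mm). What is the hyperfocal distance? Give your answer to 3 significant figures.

211 m

Hyperfocal distance H = f²/(N·c) + f = 224²/(4.5 × 0.053) + 224 = 50176/0.2385 + 224 ≈ 210605.6 mm ≈ 211 m.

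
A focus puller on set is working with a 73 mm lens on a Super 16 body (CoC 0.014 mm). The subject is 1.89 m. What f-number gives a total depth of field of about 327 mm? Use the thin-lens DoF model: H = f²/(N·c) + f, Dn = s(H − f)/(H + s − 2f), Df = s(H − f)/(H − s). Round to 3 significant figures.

Write h = H − f = f²/(N·c). The thin-lens limits are Dn = s·h/(h + (s−f)) and Df = s·h/(h − (s−f)), so DoF = Df − Dn = 2·s·(s−f)·h / (h² − (s−f)²).
That is a quadratic in h: DoF·h² − 2·s·(s−f)·h − DoF·(s−f)² = 0 ⇒ h = (s−f)·(s + √(s² + DoF²)) / DoF = 1817 × (1890 + √(1890² + 327²)) / 327 = 1817 × (1890 + 1918.08) / 327 ≈ 21160 mm.
Then N = f²/(c·h) = 73² / (0.014 × 21160) = 5329 / 296.24 ≈ 18.

f/18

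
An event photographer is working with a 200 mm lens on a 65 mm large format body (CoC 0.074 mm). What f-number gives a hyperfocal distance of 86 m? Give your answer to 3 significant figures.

f/6.30

Rearrange H = f²/(N·c) + f for N: N = f² / ((H − f)·c).
N = 200² / ((86000 − 200) × 0.074) = 40000 / 6349 ≈ 6.30.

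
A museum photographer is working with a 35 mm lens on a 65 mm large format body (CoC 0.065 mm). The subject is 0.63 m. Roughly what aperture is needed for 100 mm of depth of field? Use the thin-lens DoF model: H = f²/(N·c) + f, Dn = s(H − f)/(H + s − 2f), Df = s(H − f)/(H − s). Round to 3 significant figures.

Write h = H − f = f²/(N·c). The thin-lens limits are Dn = s·h/(h + (s−f)) and Df = s·h/(h − (s−f)), so DoF = Df − Dn = 2·s·(s−f)·h / (h² − (s−f)²).
That is a quadratic in h: DoF·h² − 2·s·(s−f)·h − DoF·(s−f)² = 0 ⇒ h = (s−f)·(s + √(s² + DoF²)) / DoF = 595 × (630 + √(630² + 100²)) / 100 = 595 × (630 + 637.887) / 100 ≈ 7543.9 mm.
Then N = f²/(c·h) = 35² / (0.065 × 7543.9) = 1225 / 490.36 ≈ 2.50.

f/2.50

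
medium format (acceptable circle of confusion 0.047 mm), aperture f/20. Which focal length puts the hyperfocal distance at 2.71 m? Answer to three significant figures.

50.0 mm

From H = f²/(N·c) + f, with f ≪ H: f ≈ √(H·N·c) = √(2710 × 20 × 0.047) = √2547.4 ≈ 50.47 mm.
Exact: f² + N·c·f − N·c·H = 0 ⇒ f = (−N·c + √((N·c)² + 4·N·c·H))/2 = (−0.94 + √10190)/2 ≈ 50.004 mm ≈ 50.0 mm.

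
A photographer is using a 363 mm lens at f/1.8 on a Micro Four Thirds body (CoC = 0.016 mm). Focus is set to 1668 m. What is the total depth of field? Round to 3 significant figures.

Hyperfocal distance H = f²/(N·c) + f = 363²/(1.8 × 0.016) + 363 = 131769/0.0288 + 363 ≈ 4575675.5 mm ≈ 4576 m.
Near limit Dn = s·(H − f)/(H + s − 2f) = 1668000 × (4575675.5 − 363) / (4575675.5 + 1668000 − 2 × 363) = 1668000 × 4575312.5 / 6242949.5 ≈ 1222438 mm.
Far limit Df = s·(H − f)/(H − s) = 1668000 × (4575675.5 − 363) / (4575675.5 − 1668000) = 1668000 × 4575312.5 / 2907675.5 ≈ 2624647 mm.
Depth of field = Df − Dn = 2624647 − 1222438 ≈ 1402209 mm ≈ 1400 m.

1400 m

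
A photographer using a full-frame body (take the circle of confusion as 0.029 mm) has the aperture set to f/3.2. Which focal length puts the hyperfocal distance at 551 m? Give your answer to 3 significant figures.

From H = f²/(N·c) + f, with f ≪ H: f ≈ √(H·N·c) = √(551000 × 3.2 × 0.029) = √51133 ≈ 226.1 mm.
The +f correction barely moves this — solving exactly, f² + N·c·f − N·c·H = 0 ⇒ f = (−N·c + √((N·c)² + 4·N·c·H))/2 = (−0.0928 + √204531)/2 ≈ 226.08 mm, so f ≈ 226 mm.

226 mm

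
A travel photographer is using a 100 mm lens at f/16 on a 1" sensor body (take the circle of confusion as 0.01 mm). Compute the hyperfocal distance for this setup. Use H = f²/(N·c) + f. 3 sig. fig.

Hyperfocal distance H = f²/(N·c) + f = 100²/(16 × 0.01) + 100 = 10000/0.16 + 100 ≈ 62600.0 mm ≈ 62.6 m.

62.6 m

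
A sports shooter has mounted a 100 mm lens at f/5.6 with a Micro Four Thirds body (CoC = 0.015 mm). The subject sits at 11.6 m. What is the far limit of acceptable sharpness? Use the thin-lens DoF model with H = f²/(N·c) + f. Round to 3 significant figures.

12.8 m

Hyperfocal distance H = f²/(N·c) + f = 100²/(5.6 × 0.015) + 100 = 10000/0.084 + 100 ≈ 119147.6 mm ≈ 119.1 m.
Far limit Df = s·(H − f)/(H − s) = 11600 × (119147.6 − 100) / (119147.6 − 11600) = 11600 × 119047.6 / 107547.6 ≈ 12840 mm ≈ 12.8 m.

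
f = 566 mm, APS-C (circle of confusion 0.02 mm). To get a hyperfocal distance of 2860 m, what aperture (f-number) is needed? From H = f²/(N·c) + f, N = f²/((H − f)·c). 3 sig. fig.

f/5.60

Rearrange H = f²/(N·c) + f for N: N = f² / ((H − f)·c).
N = 566² / ((2860000 − 566) × 0.02) = 320356 / 57189 ≈ 5.60.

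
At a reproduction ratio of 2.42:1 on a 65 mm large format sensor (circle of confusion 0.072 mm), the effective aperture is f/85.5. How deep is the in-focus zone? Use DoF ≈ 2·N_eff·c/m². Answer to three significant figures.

2.10 mm

At magnification m, DoF ≈ 2·N_eff·c/m² = 2 × 85.5 × 0.072 / 2.42² = 12.31 / 5.856 ≈ 2.1 mm.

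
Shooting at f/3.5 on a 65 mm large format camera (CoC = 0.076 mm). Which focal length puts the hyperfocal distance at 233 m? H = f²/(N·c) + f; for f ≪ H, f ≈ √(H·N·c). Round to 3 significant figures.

249 mm

From H = f²/(N·c) + f, with f ≪ H: f ≈ √(H·N·c) = √(233000 × 3.5 × 0.076) = √61978 ≈ 249.0 mm.
The +f correction barely moves this — solving exactly, f² + N·c·f − N·c·H = 0 ⇒ f = (−N·c + √((N·c)² + 4·N·c·H))/2 = (−0.266 + √247912)/2 ≈ 248.82 mm, so f ≈ 249 mm.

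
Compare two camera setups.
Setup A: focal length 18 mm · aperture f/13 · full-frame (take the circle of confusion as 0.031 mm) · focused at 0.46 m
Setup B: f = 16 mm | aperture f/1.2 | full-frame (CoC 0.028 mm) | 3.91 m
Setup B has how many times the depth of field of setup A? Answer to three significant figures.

7.46

Setup A: H = 18²/(13×0.031) + 18 ≈ 822.0 mm; DoF = Df − Dn = 1021.70 − 296.82 ≈ 724.88 mm.
Setup B: H = 16²/(1.2×0.028) + 16 ≈ 7635.0 mm; DoF = Df − Dn = 7997.3 − 2587.5 ≈ 5409.8 mm.
Ratio = 5409.8 / 724.88 ≈ 7.46.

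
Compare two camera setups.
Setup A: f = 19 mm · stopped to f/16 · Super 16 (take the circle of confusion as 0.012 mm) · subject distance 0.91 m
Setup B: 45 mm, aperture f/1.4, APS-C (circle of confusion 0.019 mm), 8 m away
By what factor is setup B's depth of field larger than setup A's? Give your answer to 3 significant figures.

1.52

Setup A: H = 19²/(16×0.012) + 19 ≈ 1899.2 mm; DoF = Df − Dn = 1729.7 − 617.4 ≈ 1112.3 mm.
Setup B: H = 45²/(1.4×0.019) + 45 ≈ 76172.8 mm; DoF = Df − Dn = 8933.5 − 7243.1 ≈ 1690.4 mm.
Ratio = 1690.4 / 1112.3 ≈ 1.52.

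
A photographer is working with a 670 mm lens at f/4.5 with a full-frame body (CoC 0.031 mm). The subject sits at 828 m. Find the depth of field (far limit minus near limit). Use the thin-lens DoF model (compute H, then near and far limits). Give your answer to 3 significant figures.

Hyperfocal distance H = f²/(N·c) + f = 670²/(4.5 × 0.031) + 670 = 448900/0.1395 + 670 ≈ 3218591.1 mm ≈ 3219 m.
Near limit Dn = s·(H − f)/(H + s − 2f) = 828000 × (3218591.1 − 670) / (3218591.1 + 828000 − 2 × 670) = 828000 × 3217921.1 / 4045251.1 ≈ 658658 mm.
Far limit Df = s·(H − f)/(H − s) = 828000 × (3218591.1 − 670) / (3218591.1 − 828000) = 828000 × 3217921.1 / 2390591.1 ≈ 1114552 mm.
Depth of field = Df − Dn = 1114552 − 658658 ≈ 455894 mm ≈ 456 m.

456 m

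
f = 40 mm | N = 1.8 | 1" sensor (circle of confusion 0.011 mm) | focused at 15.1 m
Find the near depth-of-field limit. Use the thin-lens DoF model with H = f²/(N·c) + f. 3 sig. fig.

Hyperfocal distance H = f²/(N·c) + f = 40²/(1.8 × 0.011) + 40 = 1600/0.0198 + 40 ≈ 80848.1 mm ≈ 80.85 m.
Near limit Dn = s·(H − f)/(H + s − 2f) = 15100 × (80848.1 − 40) / (80848.1 + 15100 − 2 × 40) = 15100 × 80808.1 / 95868.1 ≈ 12728 mm ≈ 12.7 m.

12.7 m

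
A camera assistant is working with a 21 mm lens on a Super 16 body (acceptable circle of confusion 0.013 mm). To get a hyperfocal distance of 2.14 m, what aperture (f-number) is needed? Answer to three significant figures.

Rearrange H = f²/(N·c) + f for N: N = f² / ((H − f)·c).
N = 21² / ((2140 − 21) × 0.013) = 441 / 27.55 ≈ 16.

f/16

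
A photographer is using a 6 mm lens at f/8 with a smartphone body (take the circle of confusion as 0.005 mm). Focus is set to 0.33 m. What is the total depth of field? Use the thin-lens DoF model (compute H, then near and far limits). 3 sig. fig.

Hyperfocal distance H = f²/(N·c) + f = 6²/(8 × 0.005) + 6 = 36/0.04 + 6 ≈ 906.0 mm ≈ 0.906 m.
Near limit Dn = s·(H − f)/(H + s − 2f) = 330 × (906.0 − 6) / (906.0 + 330 − 2 × 6) = 330 × 900.0 / 1224.0 ≈ 242.65 mm.
Far limit Df = s·(H − f)/(H − s) = 330 × (906.0 − 6) / (906.0 − 330) = 330 × 900.0 / 576.0 ≈ 515.62 mm.
Depth of field = Df − Dn = 515.62 − 242.65 ≈ 272.97 mm.

273 mm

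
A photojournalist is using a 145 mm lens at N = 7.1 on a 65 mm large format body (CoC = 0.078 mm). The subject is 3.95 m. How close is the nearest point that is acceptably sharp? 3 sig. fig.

3.59 m

Hyperfocal distance H = f²/(N·c) + f = 145²/(7.1 × 0.078) + 145 = 21025/0.5538 + 145 ≈ 38110.0 mm ≈ 38.11 m.
Near limit Dn = s·(H − f)/(H + s − 2f) = 3950 × (38110.0 − 145) / (38110.0 + 3950 − 2 × 145) = 3950 × 37965.0 / 41770.0 ≈ 3590.2 mm ≈ 3.59 m.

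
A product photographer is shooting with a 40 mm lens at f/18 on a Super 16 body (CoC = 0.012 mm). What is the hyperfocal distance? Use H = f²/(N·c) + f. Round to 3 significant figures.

7.45 m

Hyperfocal distance H = f²/(N·c) + f = 40²/(18 × 0.012) + 40 = 1600/0.216 + 40 ≈ 7447.4 mm ≈ 7.45 m.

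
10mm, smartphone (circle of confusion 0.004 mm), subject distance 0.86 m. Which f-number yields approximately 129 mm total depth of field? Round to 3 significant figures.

f/2.19

Write h = H − f = f²/(N·c). The thin-lens limits are Dn = s·h/(h + (s−f)) and Df = s·h/(h − (s−f)), so DoF = Df − Dn = 2·s·(s−f)·h / (h² − (s−f)²).
That is a quadratic in h: DoF·h² − 2·s·(s−f)·h − DoF·(s−f)² = 0 ⇒ h = (s−f)·(s + √(s² + DoF²)) / DoF = 850 × (860 + √(860² + 129²)) / 129 = 850 × (860 + 869.621) / 129 ≈ 11397 mm.
Then N = f²/(c·h) = 10² / (0.004 × 11397) = 100 / 45.587 ≈ 2.19.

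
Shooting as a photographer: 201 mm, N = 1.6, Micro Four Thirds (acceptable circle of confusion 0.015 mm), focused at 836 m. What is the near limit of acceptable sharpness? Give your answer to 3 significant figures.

Hyperfocal distance H = f²/(N·c) + f = 201²/(1.6 × 0.015) + 201 = 40401/0.024 + 201 ≈ 1683576.0 mm ≈ 1684 m.
Near limit Dn = s·(H − f)/(H + s − 2f) = 836000 × (1683576.0 − 201) / (1683576.0 + 836000 − 2 × 201) = 836000 × 1683375.0 / 2519174.0 ≈ 558636 mm ≈ 559 m.

559 m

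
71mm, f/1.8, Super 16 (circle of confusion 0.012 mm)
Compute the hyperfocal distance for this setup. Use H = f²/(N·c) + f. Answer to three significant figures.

Hyperfocal distance H = f²/(N·c) + f = 71²/(1.8 × 0.012) + 71 = 5041/0.0216 + 71 ≈ 233450.6 mm ≈ 233 m.

233 m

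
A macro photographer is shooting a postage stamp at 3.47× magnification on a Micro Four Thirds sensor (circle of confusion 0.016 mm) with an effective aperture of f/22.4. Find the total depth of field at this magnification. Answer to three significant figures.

At magnification m, DoF ≈ 2·N_eff·c/m² = 2 × 22.4 × 0.016 / 3.47² = 0.7168 / 12.04 ≈ 0.0595 mm.

0.0595 mm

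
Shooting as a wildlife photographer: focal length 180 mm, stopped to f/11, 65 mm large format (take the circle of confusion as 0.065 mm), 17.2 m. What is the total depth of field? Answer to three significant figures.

15.0 m

Hyperfocal distance H = f²/(N·c) + f = 180²/(11 × 0.065) + 180 = 32400/0.715 + 180 ≈ 45494.7 mm ≈ 45.49 m.
Near limit Dn = s·(H − f)/(H + s − 2f) = 17200 × (45494.7 − 180) / (45494.7 + 17200 − 2 × 180) = 17200 × 45314.7 / 62334.7 ≈ 12504 mm.
Far limit Df = s·(H − f)/(H − s) = 17200 × (45494.7 − 180) / (45494.7 − 17200) = 17200 × 45314.7 / 28294.7 ≈ 27546 mm.
Depth of field = Df − Dn = 27546 − 12504 ≈ 15042 mm ≈ 15.0 m.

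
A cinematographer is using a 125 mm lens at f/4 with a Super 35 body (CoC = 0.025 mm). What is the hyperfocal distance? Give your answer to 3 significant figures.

156 m

Hyperfocal distance H = f²/(N·c) + f = 125²/(4 × 0.025) + 125 = 15625/0.1 + 125 ≈ 156375.0 mm ≈ 156 m.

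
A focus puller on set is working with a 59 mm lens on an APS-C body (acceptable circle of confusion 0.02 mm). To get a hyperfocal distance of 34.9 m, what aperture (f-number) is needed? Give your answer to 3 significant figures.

f/5

Rearrange H = f²/(N·c) + f for N: N = f² / ((H − f)·c).
N = 59² / ((34900 − 59) × 0.02) = 3481 / 696.8 ≈ 5.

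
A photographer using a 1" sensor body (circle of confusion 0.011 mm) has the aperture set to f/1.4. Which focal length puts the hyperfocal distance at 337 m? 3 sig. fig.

72.0 mm

From H = f²/(N·c) + f, with f ≪ H: f ≈ √(H·N·c) = √(337000 × 1.4 × 0.011) = √5189.8 ≈ 72.04 mm.
The +f correction barely moves this — solving exactly, f² + N·c·f − N·c·H = 0 ⇒ f = (−N·c + √((N·c)² + 4·N·c·H))/2 = (−0.0154 + √20759)/2 ≈ 72.033 mm, so f ≈ 72.0 mm.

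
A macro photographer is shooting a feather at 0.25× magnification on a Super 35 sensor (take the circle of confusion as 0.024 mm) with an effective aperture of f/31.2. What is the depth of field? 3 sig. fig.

24.0 mm

At magnification m, DoF ≈ 2·N_eff·c/m² = 2 × 31.2 × 0.024 / 0.25² = 1.498 / 0.0625 ≈ 24 mm.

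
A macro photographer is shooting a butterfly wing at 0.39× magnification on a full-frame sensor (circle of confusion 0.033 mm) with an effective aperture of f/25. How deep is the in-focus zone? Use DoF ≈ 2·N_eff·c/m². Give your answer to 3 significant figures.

10.8 mm

At magnification m, DoF ≈ 2·N_eff·c/m² = 2 × 25 × 0.033 / 0.39² = 1.65 / 0.1521 ≈ 10.8 mm.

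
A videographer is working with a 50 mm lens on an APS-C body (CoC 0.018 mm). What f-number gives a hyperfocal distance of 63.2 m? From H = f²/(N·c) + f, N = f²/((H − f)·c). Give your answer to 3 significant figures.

Rearrange H = f²/(N·c) + f for N: N = f² / ((H − f)·c).
N = 50² / ((63200 − 50) × 0.018) = 2500 / 1137 ≈ 2.20.

f/2.20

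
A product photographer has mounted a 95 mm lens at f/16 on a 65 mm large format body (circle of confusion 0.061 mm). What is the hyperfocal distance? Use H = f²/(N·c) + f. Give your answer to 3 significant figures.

Hyperfocal distance H = f²/(N·c) + f = 95²/(16 × 0.061) + 95 = 9025/0.976 + 95 ≈ 9341.9 mm ≈ 9.34 m.

9.34 m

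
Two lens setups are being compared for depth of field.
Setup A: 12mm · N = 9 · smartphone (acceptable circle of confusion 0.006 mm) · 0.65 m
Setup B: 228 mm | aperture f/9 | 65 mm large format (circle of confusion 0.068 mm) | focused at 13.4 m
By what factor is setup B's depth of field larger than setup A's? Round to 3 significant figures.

12.9

Setup A: H = 12²/(9×0.006) + 12 ≈ 2678.7 mm; DoF = Df − Dn = 854.42 − 524.51 ≈ 329.91 mm.
Setup B: H = 228²/(9×0.068) + 228 ≈ 85169.2 mm; DoF = Df − Dn = 15859.3 − 11601.0 ≈ 4258.3 mm.
Ratio = 4258.3 / 329.91 ≈ 12.9.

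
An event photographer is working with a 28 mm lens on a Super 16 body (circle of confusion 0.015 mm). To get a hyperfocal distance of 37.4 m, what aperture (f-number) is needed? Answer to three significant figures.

f/1.40

Rearrange H = f²/(N·c) + f for N: N = f² / ((H − f)·c).
N = 28² / ((37400 − 28) × 0.015) = 784 / 560.6 ≈ 1.40.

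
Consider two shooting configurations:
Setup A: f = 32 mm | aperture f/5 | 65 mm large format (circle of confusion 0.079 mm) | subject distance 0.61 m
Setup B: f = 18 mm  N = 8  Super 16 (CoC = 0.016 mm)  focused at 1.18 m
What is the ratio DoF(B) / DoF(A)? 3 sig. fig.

4.80

Setup A: H = 32²/(5×0.079) + 32 ≈ 2624.4 mm; DoF = Df − Dn = 785.03 − 498.79 ≈ 286.24 mm.
Setup B: H = 18²/(8×0.016) + 18 ≈ 2549.2 mm; DoF = Df − Dn = 2181.4 − 808.7 ≈ 1372.7 mm.
Ratio = 1372.7 / 286.24 ≈ 4.80.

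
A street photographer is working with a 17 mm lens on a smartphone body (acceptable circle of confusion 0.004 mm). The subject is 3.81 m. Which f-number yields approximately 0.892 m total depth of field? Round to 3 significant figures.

Write h = H − f = f²/(N·c). The thin-lens limits are Dn = s·h/(h + (s−f)) and Df = s·h/(h − (s−f)), so DoF = Df − Dn = 2·s·(s−f)·h / (h² − (s−f)²).
That is a quadratic in h: DoF·h² − 2·s·(s−f)·h − DoF·(s−f)² = 0 ⇒ h = (s−f)·(s + √(s² + DoF²)) / DoF = 3793 × (3810 + √(3810² + 892²)) / 892 = 3793 × (3810 + 3913.02) / 892 ≈ 32840 mm.
Then N = f²/(c·h) = 17² / (0.004 × 32840) = 289 / 131.36 ≈ 2.20.

f/2.20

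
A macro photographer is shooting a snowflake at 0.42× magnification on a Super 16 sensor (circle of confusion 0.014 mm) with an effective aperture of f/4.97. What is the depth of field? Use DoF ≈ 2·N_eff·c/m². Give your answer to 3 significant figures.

At magnification m, DoF ≈ 2·N_eff·c/m² = 2 × 4.97 × 0.014 / 0.42² = 0.1392 / 0.1764 ≈ 0.789 mm.

0.789 mm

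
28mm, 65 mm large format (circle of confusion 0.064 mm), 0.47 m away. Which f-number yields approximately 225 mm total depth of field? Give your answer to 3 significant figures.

Write h = H − f = f²/(N·c). The thin-lens limits are Dn = s·h/(h + (s−f)) and Df = s·h/(h − (s−f)), so DoF = Df − Dn = 2·s·(s−f)·h / (h² − (s−f)²).
That is a quadratic in h: DoF·h² − 2·s·(s−f)·h − DoF·(s−f)² = 0 ⇒ h = (s−f)·(s + √(s² + DoF²)) / DoF = 442 × (470 + √(470² + 225²)) / 225 = 442 × (470 + 521.081) / 225 ≈ 1946.9 mm.
Then N = f²/(c·h) = 28² / (0.064 × 1946.9) = 784 / 124.60 ≈ 6.29.

f/6.29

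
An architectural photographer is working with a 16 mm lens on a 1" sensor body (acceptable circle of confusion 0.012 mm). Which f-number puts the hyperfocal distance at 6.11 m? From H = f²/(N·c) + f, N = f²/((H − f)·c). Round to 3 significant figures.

Rearrange H = f²/(N·c) + f for N: N = f² / ((H − f)·c).
N = 16² / ((6110 − 16) × 0.012) = 256 / 73.13 ≈ 3.50.

f/3.50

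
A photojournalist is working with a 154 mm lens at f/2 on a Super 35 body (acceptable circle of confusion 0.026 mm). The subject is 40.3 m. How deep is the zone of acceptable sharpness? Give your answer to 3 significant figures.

7.15 m

Hyperfocal distance H = f²/(N·c) + f = 154²/(2 × 0.026) + 154 = 23716/0.052 + 154 ≈ 456230.9 mm ≈ 456.2 m.
Near limit Dn = s·(H − f)/(H + s − 2f) = 40300 × (456230.9 − 154) / (456230.9 + 40300 − 2 × 154) = 40300 × 456076.9 / 496222.9 ≈ 37039.6 mm.
Far limit Df = s·(H − f)/(H − s) = 40300 × (456230.9 − 154) / (456230.9 − 40300) = 40300 × 456076.9 / 415930.9 ≈ 44189.8 mm.
Depth of field = Df − Dn = 44189.8 − 37039.6 ≈ 7150.2 mm ≈ 7.15 m.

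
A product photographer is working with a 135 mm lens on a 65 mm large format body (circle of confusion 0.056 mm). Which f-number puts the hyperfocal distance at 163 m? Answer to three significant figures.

Rearrange H = f²/(N·c) + f for N: N = f² / ((H − f)·c).
N = 135² / ((163000 − 135) × 0.056) = 18225 / 9120 ≈ 2.00.

f/2.00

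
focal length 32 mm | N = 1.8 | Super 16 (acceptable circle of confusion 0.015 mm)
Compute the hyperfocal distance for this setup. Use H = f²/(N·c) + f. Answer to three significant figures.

38.0 m

Hyperfocal distance H = f²/(N·c) + f = 32²/(1.8 × 0.015) + 32 = 1024/0.027 + 32 ≈ 37957.9 mm ≈ 38.0 m.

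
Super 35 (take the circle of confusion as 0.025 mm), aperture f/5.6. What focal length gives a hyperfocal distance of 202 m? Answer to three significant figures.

From H = f²/(N·c) + f, with f ≪ H: f ≈ √(H·N·c) = √(202000 × 5.6 × 0.025) = √28280 ≈ 168.2 mm.
The +f correction barely moves this — solving exactly, f² + N·c·f − N·c·H = 0 ⇒ f = (−N·c + √((N·c)² + 4·N·c·H))/2 = (−0.14 + √113120)/2 ≈ 168.10 mm, so f ≈ 168 mm.

168 mm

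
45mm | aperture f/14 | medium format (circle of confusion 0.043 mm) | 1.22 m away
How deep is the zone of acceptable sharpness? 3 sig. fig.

0.971 m

Hyperfocal distance H = f²/(N·c) + f = 45²/(14 × 0.043) + 45 = 2025/0.602 + 45 ≈ 3408.8 mm ≈ 3.409 m.
Near limit Dn = s·(H − f)/(H + s − 2f) = 1220 × (3408.8 − 45) / (3408.8 + 1220 − 2 × 45) = 1220 × 3363.8 / 4538.8 ≈ 904.17 mm.
Far limit Df = s·(H − f)/(H − s) = 1220 × (3408.8 − 45) / (3408.8 − 1220) = 1220 × 3363.8 / 2188.8 ≈ 1874.93 mm.
Depth of field = Df − Dn = 1874.93 − 904.17 ≈ 970.76 mm ≈ 0.971 m.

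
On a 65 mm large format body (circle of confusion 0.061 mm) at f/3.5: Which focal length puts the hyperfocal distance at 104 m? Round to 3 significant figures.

149 mm

From H = f²/(N·c) + f, with f ≪ H: f ≈ √(H·N·c) = √(104000 × 3.5 × 0.061) = √22204 ≈ 149.0 mm.
The +f correction barely moves this — solving exactly, f² + N·c·f − N·c·H = 0 ⇒ f = (−N·c + √((N·c)² + 4·N·c·H))/2 = (−0.2135 + √88816)/2 ≈ 148.90 mm, so f ≈ 149 mm.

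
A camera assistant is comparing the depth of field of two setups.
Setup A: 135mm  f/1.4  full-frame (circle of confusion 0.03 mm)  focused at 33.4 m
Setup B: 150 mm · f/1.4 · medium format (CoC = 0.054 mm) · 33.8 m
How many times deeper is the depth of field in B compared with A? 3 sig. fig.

Setup A: H = 135²/(1.4×0.03) + 135 ≈ 434063.6 mm; DoF = Df − Dn = 36173.0 − 31021.9 ≈ 5151.1 mm.
Setup B: H = 150²/(1.4×0.054) + 150 ≈ 297769.0 mm; DoF = Df − Dn = 38108.7 − 30366.6 ≈ 7742.1 mm.
Ratio = 7742.1 / 5151.1 ≈ 1.50.

1.50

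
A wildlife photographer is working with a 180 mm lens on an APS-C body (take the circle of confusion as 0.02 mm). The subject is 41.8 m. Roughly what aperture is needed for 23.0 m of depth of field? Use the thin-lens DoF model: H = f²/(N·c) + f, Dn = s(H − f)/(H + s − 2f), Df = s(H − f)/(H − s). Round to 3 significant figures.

Write h = H − f = f²/(N·c). The thin-lens limits are Dn = s·h/(h + (s−f)) and Df = s·h/(h − (s−f)), so DoF = Df − Dn = 2·s·(s−f)·h / (h² − (s−f)²).
That is a quadratic in h: DoF·h² − 2·s·(s−f)·h − DoF·(s−f)² = 0 ⇒ h = (s−f)·(s + √(s² + DoF²)) / DoF = 41620 × (41800 + √(41800² + 23000²)) / 23000 = 41620 × (41800 + 47710.0) / 23000 ≈ 161974 mm.
Then N = f²/(c·h) = 180² / (0.02 × 161974) = 32400 / 3239.5 ≈ 10.

f/10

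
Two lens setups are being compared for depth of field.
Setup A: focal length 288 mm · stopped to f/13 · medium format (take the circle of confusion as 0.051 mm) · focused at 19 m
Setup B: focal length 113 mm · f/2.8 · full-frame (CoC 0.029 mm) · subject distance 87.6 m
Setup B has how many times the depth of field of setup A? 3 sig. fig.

Setup A: H = 288²/(13×0.051) + 288 ≈ 125392.1 mm; DoF = Df − Dn = 22341.7 − 16527.9 ≈ 5813.8 mm.
Setup B: H = 113²/(2.8×0.029) + 113 ≈ 157366.7 mm; DoF = Df − Dn = 197450 − 56286 ≈ 141164 mm.
Ratio = 141164 / 5813.8 ≈ 24.3.

24.3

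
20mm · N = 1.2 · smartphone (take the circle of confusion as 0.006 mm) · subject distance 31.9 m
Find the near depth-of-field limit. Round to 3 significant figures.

20.3 m

Hyperfocal distance H = f²/(N·c) + f = 20²/(1.2 × 0.006) + 20 = 400/0.0072 + 20 ≈ 55575.6 mm ≈ 55.58 m.
Near limit Dn = s·(H − f)/(H + s − 2f) = 31900 × (55575.6 − 20) / (55575.6 + 31900 − 2 × 20) = 31900 × 55555.6 / 87435.6 ≈ 20269 mm ≈ 20.3 m.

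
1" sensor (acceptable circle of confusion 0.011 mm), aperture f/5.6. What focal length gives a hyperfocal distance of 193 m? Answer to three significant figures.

109 mm

From H = f²/(N·c) + f, with f ≪ H: f ≈ √(H·N·c) = √(193000 × 5.6 × 0.011) = √11889 ≈ 109.0 mm.
The +f correction barely moves this — solving exactly, f² + N·c·f − N·c·H = 0 ⇒ f = (−N·c + √((N·c)² + 4·N·c·H))/2 = (−0.0616 + √47555)/2 ≈ 109.00 mm, so f ≈ 109 mm.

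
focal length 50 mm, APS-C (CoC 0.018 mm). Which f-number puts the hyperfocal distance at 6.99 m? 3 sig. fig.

f/20

Rearrange H = f²/(N·c) + f for N: N = f² / ((H − f)·c).
N = 50² / ((6990 − 50) × 0.018) = 2500 / 124.9 ≈ 20.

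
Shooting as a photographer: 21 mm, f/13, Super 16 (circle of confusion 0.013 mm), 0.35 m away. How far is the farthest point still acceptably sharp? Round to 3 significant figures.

400 mm

Hyperfocal distance H = f²/(N·c) + f = 21²/(13 × 0.013) + 21 = 441/0.169 + 21 ≈ 2630.5 mm ≈ 2.630 m.
Far limit Df = s·(H − f)/(H − s) = 350 × (2630.5 − 21) / (2630.5 − 350) = 350 × 2609.5 / 2280.5 ≈ 400.49 mm.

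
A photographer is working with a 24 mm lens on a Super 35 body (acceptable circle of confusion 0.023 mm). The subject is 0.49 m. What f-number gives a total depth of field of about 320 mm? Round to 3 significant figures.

Write h = H − f = f²/(N·c). The thin-lens limits are Dn = s·h/(h + (s−f)) and Df = s·h/(h − (s−f)), so DoF = Df − Dn = 2·s·(s−f)·h / (h² − (s−f)²).
That is a quadratic in h: DoF·h² − 2·s·(s−f)·h − DoF·(s−f)² = 0 ⇒ h = (s−f)·(s + √(s² + DoF²)) / DoF = 466 × (490 + √(490² + 320²)) / 320 = 466 × (490 + 585.235) / 320 ≈ 1565.8 mm.
Then N = f²/(c·h) = 24² / (0.023 × 1565.8) = 576 / 36.014 ≈ 16.

f/16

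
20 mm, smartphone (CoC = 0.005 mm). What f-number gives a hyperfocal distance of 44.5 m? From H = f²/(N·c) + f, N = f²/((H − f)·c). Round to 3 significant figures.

f/1.80

Rearrange H = f²/(N·c) + f for N: N = f² / ((H − f)·c).
N = 20² / ((44500 − 20) × 0.005) = 400 / 222.4 ≈ 1.80.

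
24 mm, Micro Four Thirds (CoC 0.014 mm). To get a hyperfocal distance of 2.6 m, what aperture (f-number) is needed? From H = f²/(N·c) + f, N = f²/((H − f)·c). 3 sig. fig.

Rearrange H = f²/(N·c) + f for N: N = f² / ((H − f)·c).
N = 24² / ((2600 − 24) × 0.014) = 576 / 36.06 ≈ 16.

f/16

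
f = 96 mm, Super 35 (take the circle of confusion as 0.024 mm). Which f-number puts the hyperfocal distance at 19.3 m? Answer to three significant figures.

Rearrange H = f²/(N·c) + f for N: N = f² / ((H − f)·c).
N = 96² / ((19300 − 96) × 0.024) = 9216 / 460.9 ≈ 20.

f/20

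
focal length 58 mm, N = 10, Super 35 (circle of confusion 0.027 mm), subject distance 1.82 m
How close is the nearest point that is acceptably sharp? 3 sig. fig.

Hyperfocal distance H = f²/(N·c) + f = 58²/(10 × 0.027) + 58 = 3364/0.27 + 58 ≈ 12517.3 mm ≈ 12.52 m.
Near limit Dn = s·(H − f)/(H + s − 2f) = 1820 × (12517.3 − 58) / (12517.3 + 1820 − 2 × 58) = 1820 × 12459.3 / 14221.3 ≈ 1594.5 mm ≈ 1.59 m.

1.59 m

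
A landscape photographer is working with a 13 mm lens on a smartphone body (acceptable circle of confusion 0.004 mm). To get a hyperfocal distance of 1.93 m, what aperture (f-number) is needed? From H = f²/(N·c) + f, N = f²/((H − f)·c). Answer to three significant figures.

Rearrange H = f²/(N·c) + f for N: N = f² / ((H − f)·c).
N = 13² / ((1930 − 13) × 0.004) = 169 / 7.668 ≈ 22.

f/22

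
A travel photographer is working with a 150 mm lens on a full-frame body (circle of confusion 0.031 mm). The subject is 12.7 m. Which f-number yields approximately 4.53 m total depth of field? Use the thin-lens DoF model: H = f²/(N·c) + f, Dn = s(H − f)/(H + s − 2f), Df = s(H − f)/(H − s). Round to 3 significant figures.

Write h = H − f = f²/(N·c). The thin-lens limits are Dn = s·h/(h + (s−f)) and Df = s·h/(h − (s−f)), so DoF = Df − Dn = 2·s·(s−f)·h / (h² − (s−f)²).
That is a quadratic in h: DoF·h² − 2·s·(s−f)·h − DoF·(s−f)² = 0 ⇒ h = (s−f)·(s + √(s² + DoF²)) / DoF = 12550 × (12700 + √(12700² + 4530²)) / 4530 = 12550 × (12700 + 13483.7) / 4530 ≈ 72540 mm.
Then N = f²/(c·h) = 150² / (0.031 × 72540) = 22500 / 2248.7 ≈ 10.

f/10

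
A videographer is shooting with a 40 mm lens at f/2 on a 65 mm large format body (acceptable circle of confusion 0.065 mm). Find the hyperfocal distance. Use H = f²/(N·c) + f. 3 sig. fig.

Hyperfocal distance H = f²/(N·c) + f = 40²/(2 × 0.065) + 40 = 1600/0.13 + 40 ≈ 12347.7 mm ≈ 12.3 m.

12.3 m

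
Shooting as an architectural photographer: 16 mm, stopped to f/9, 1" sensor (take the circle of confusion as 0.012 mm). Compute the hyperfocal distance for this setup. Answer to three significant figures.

Hyperfocal distance H = f²/(N·c) + f = 16²/(9 × 0.012) + 16 = 256/0.108 + 16 ≈ 2386.4 mm ≈ 2.39 m.

2.39 m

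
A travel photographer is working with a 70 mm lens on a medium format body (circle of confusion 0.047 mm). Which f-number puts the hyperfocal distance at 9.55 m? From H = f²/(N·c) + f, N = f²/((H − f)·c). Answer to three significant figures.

Rearrange H = f²/(N·c) + f for N: N = f² / ((H − f)·c).
N = 70² / ((9550 − 70) × 0.047) = 4900 / 445.6 ≈ 11.

f/11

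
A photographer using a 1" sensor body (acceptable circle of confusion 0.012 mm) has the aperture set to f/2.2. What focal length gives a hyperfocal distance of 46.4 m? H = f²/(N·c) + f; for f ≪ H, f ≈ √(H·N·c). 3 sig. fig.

From H = f²/(N·c) + f, with f ≪ H: f ≈ √(H·N·c) = √(46400 × 2.2 × 0.012) = √1225.0 ≈ 35.00 mm.
The +f correction barely moves this — solving exactly, f² + N·c·f − N·c·H = 0 ⇒ f = (−N·c + √((N·c)² + 4·N·c·H))/2 = (−0.0264 + √4899.8)/2 ≈ 34.986 mm, so f ≈ 35.0 mm.

35.0 mm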